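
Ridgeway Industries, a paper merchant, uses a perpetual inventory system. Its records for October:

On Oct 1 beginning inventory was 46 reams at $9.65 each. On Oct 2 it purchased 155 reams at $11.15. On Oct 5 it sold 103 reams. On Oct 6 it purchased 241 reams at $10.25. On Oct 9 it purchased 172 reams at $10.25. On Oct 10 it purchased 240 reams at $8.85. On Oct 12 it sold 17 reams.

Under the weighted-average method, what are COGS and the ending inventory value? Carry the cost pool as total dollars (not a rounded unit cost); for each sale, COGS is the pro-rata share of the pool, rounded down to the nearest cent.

COGS = $1,280.96; ending inventory = $7,248.44

After Oct 1: 46 on hand, pool $443.90 (≈ $9.6500 each)
After Oct 2: 201 on hand, pool $2,172.15 (≈ $10.8067 each)
Oct 5, sell 103: 103/201 × $2,172.15 → $1,113.09
After Oct 6: 339 on hand, pool $3,529.31 (≈ $10.4109 each)
After Oct 9: 511 on hand, pool $5,292.31 (≈ $10.3568 each)
After Oct 10: 751 on hand, pool $7,416.31 (≈ $9.8752 each)
Oct 12, sell 17: 17/751 × $7,416.31 → $167.87
Total COGS = $1,113.09 + $167.87 = $1,280.96
Ending inventory (cost pool remaining) = $7,248.44
Check: goods available $8,529.40 = COGS $1,280.96 + ending $7,248.44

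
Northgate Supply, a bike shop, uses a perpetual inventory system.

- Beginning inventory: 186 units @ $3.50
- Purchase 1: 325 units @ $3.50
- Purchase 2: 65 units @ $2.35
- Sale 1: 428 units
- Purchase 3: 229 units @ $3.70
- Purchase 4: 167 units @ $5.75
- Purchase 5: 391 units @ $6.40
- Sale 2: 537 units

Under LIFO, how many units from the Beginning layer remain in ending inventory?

Sale 1 (428) [LIFO — newest first]: 65 @ $2.35 + 325 @ $3.50 + 38 @ $3.50 = $1,423.25
Sale 2 (537) [LIFO — newest first]: 391 @ $6.40 + 146 @ $5.75 = $3,341.90
Total COGS = $1,423.25 + $3,341.90 = $4,765.15
Ending inventory: 148 @ $3.50 + 229 @ $3.70 + 21 @ $5.75 = $1,486.05

148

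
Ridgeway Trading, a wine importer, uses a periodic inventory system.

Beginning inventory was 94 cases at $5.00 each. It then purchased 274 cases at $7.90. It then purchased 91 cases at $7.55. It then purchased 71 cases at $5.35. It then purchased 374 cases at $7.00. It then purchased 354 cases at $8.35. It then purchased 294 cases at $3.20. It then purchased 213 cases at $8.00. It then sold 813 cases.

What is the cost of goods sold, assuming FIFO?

Sale 1 (813) [FIFO — oldest first]: 94 @ $5.00 + 274 @ $7.90 + 91 @ $7.55 + 71 @ $5.35 + 283 @ $7.00 = $5,682.50
Ending inventory: 91 @ $7.00 + 354 @ $8.35 + 294 @ $3.20 + 213 @ $8.00 = $6,237.70

COGS = $5,682.50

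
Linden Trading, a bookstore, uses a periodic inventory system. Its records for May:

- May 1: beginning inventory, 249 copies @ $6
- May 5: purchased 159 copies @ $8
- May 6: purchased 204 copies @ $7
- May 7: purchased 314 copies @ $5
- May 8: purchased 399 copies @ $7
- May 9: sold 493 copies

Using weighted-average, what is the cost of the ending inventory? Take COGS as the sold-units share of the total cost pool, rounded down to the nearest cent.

May 9, sell 493: 493/1325 × $8,557.00 → $3,183.84
Ending inventory (cost pool remaining) = $5,373.16

Ending inventory = $5,373.16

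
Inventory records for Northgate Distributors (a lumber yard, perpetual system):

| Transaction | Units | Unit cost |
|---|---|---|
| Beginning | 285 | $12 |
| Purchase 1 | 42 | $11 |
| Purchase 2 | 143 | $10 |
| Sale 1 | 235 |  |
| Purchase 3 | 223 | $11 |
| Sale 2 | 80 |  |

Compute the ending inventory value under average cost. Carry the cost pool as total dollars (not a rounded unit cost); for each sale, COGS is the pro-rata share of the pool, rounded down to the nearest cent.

After Beginning: 285 on hand, pool $3,420.00 (≈ $12.0000 each)
After Purchase 1: 327 on hand, pool $3,882.00 (≈ $11.8716 each)
After Purchase 2: 470 on hand, pool $5,312.00 (≈ $11.3021 each)
Sale 1, sell 235: 235/470 × $5,312.00 → $2,656.00
After Purchase 3: 458 on hand, pool $5,109.00 (≈ $11.1550 each)
Sale 2, sell 80: 80/458 × $5,109.00 → $892.40
Total COGS = $2,656.00 + $892.40 = $3,548.40
Ending inventory (cost pool remaining) = $4,216.60
Check: goods available $7,765.00 = COGS $3,548.40 + ending $4,216.60

Ending inventory = $4,216.60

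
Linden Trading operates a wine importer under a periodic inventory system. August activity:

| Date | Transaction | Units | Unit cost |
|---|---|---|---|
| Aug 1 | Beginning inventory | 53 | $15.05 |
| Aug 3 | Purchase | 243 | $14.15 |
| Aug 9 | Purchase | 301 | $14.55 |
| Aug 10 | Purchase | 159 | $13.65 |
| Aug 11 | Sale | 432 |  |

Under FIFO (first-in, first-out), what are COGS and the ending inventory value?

Aug 11, 432 sold [FIFO — oldest first]: 53 @ $15.05 + 243 @ $14.15 + 136 @ $14.55 = $6,214.90
Ending inventory: 165 @ $14.55 + 159 @ $13.65 = $4,571.10
Check: goods available $10,786.00 = COGS $6,214.90 + ending $4,571.10

COGS = $6,214.90; ending inventory = $4,571.10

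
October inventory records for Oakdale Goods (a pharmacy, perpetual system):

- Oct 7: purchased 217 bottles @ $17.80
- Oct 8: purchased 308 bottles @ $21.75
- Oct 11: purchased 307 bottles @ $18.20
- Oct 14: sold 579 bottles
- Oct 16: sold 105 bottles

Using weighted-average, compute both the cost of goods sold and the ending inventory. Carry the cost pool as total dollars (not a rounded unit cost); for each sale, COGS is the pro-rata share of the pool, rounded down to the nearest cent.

After Oct 7: 217 on hand, pool $3,862.60 (≈ $17.8000 each)
After Oct 8: 525 on hand, pool $10,561.60 (≈ $20.1173 each)
After Oct 11: 832 on hand, pool $16,149.00 (≈ $19.4099 each)
Oct 14, sell 579: 579/832 × $16,149.00 → $11,238.30
Oct 16, sell 105: 105/253 × $4,910.70 → $2,038.03
Total COGS = $11,238.30 + $2,038.03 = $13,276.33
Ending inventory (cost pool remaining) = $2,872.67

COGS = $13,276.33; ending inventory = $2,872.67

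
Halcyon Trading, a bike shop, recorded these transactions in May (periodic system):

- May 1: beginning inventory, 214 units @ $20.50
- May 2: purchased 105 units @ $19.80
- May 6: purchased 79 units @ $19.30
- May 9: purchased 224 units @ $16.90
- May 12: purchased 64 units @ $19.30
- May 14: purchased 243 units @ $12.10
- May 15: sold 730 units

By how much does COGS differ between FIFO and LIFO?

$1,671.60

FIFO COGS: 214 @ $20.50 + 105 @ $19.80 + 79 @ $19.30 + 224 @ $16.90 + 64 @ $19.30 + 44 @ $12.10 = $13,543.90
LIFO COGS: 243 @ $12.10 + 64 @ $19.30 + 224 @ $16.90 + 79 @ $19.30 + 105 @ $19.80 + 15 @ $20.50 = $11,872.30
Difference = |$13,543.90 − $11,872.30| = $1,671.60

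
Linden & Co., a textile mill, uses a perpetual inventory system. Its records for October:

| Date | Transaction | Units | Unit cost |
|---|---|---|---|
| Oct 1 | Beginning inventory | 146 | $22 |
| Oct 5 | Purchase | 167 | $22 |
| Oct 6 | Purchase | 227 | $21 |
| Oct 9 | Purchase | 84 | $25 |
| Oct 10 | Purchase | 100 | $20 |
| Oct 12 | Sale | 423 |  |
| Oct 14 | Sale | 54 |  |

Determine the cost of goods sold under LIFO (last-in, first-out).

COGS = $10,319

Oct 12, 423 sold [LIFO — newest first]: 100 @ $20 + 84 @ $25 + 227 @ $21 + 12 @ $22 = $9,131
Oct 14, 54 sold [LIFO — newest first]: 54 @ $22 = $1,188
Total COGS = $9,131 + $1,188 = $10,319
Ending inventory: 146 @ $22 + 101 @ $22 = $5,434
Check: goods available $15,753 = COGS $10,319 + ending $5,434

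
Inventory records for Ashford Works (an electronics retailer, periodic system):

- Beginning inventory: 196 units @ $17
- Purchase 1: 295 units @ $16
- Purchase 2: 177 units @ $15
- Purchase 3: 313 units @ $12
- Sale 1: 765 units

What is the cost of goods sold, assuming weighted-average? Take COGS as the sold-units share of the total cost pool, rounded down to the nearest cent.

Sale 1, sell 765: 765/981 × $14,463.00 → $11,278.48
Ending inventory (cost pool remaining) = $3,184.52

COGS = $11,278.48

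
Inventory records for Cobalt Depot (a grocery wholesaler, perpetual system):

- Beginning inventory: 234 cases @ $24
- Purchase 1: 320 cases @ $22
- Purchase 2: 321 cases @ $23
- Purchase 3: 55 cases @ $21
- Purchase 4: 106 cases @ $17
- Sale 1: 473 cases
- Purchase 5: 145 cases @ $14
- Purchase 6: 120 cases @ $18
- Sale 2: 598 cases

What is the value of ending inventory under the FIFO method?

Ending inventory = $3,700

Sale 1 (473) [FIFO — oldest first]: 234 @ $24 + 239 @ $22 = $10,874
Sale 2 (598) [FIFO — oldest first]: 81 @ $22 + 321 @ $23 + 55 @ $21 + 106 @ $17 + 35 @ $14 = $12,612
Total COGS = $10,874 + $12,612 = $23,486
Ending inventory: 110 @ $14 + 120 @ $18 = $3,700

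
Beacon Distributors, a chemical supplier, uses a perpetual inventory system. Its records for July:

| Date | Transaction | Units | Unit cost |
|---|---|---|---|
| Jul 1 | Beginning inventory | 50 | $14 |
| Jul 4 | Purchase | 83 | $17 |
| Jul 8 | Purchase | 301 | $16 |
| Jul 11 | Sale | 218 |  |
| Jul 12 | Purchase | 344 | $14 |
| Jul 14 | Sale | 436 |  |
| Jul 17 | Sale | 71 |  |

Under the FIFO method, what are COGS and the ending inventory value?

COGS = $11,001; ending inventory = $742

Jul 11, 218 sold [FIFO — oldest first]: 50 @ $14 + 83 @ $17 + 85 @ $16 = $3,471
Jul 14, 436 sold [FIFO — oldest first]: 216 @ $16 + 220 @ $14 = $6,536
Jul 17, 71 sold [FIFO — oldest first]: 71 @ $14 = $994
Total COGS = $3,471 + $6,536 + $994 = $11,001
Ending inventory: 53 @ $14 = $742
Check: goods available $11,743 = COGS $11,001 + ending $742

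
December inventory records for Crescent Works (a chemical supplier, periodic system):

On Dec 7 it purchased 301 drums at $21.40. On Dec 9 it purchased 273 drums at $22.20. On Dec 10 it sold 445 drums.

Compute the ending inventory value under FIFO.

Dec 10, 445 sold [FIFO — oldest first]: 301 @ $21.40 + 144 @ $22.20 = $9,638.20
Ending inventory: 129 @ $22.20 = $2,863.80
Check: goods available $12,502.00 = COGS $9,638.20 + ending $2,863.80

Ending inventory = $2,863.80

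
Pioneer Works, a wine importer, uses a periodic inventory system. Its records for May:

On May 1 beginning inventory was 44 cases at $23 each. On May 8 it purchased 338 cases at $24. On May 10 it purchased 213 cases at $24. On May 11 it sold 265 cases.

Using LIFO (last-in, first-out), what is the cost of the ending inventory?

Ending inventory = $7,876

May 11, 265 sold [LIFO — newest first]: 213 @ $24 + 52 @ $24 = $6,360
Ending inventory: 44 @ $23 + 286 @ $24 = $7,876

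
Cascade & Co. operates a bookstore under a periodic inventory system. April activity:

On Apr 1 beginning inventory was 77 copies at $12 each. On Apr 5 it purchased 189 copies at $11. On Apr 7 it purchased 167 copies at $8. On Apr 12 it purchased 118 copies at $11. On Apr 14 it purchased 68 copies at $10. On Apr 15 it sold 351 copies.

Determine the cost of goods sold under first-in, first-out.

Apr 15, 351 sold [FIFO — oldest first]: 77 @ $12 + 189 @ $11 + 85 @ $8 = $3,683
Ending inventory: 82 @ $8 + 118 @ $11 + 68 @ $10 = $2,634
Check: goods available $6,317 = COGS $3,683 + ending $2,634

COGS = $3,683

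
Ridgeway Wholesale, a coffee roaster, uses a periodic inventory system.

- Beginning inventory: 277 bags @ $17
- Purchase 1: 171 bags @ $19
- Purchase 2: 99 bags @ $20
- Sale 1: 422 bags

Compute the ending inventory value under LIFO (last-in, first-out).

Ending inventory = $2,125

Sale 1 (422) [LIFO — newest first]: 99 @ $20 + 171 @ $19 + 152 @ $17 = $7,813
Ending inventory: 125 @ $17 = $2,125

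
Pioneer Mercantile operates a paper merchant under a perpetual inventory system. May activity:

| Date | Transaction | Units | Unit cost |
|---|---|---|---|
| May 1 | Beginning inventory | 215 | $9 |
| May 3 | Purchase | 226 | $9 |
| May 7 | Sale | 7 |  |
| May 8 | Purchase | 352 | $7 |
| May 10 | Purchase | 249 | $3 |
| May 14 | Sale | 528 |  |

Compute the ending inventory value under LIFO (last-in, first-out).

Ending inventory = $4,417

May 7, 7 sold [LIFO — newest first]: 7 @ $9 = $63
May 14, 528 sold [LIFO — newest first]: 249 @ $3 + 279 @ $7 = $2,700
Total COGS = $63 + $2,700 = $2,763
Ending inventory: 215 @ $9 + 219 @ $9 + 73 @ $7 = $4,417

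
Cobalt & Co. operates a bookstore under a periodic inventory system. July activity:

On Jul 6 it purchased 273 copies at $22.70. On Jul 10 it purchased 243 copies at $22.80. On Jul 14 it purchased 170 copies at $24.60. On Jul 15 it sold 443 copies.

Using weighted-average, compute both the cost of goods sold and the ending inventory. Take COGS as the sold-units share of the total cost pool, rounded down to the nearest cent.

COGS = $10,280.37; ending inventory = $5,639.13

Jul 15, sell 443: 443/686 × $15,919.50 → $10,280.37
Ending inventory (cost pool remaining) = $5,639.13
Check: goods available $15,919.50 = COGS $10,280.37 + ending $5,639.13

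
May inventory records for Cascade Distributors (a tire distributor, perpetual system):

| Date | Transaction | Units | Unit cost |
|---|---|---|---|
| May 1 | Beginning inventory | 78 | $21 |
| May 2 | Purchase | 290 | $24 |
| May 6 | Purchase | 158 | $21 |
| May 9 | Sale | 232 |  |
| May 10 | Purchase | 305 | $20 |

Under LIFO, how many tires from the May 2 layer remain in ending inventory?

216

May 9, 232 sold [LIFO — newest first]: 158 @ $21 + 74 @ $24 = $5,094
Ending inventory: 78 @ $21 + 216 @ $24 + 305 @ $20 = $12,922
Check: goods available $18,016 = COGS $5,094 + ending $12,922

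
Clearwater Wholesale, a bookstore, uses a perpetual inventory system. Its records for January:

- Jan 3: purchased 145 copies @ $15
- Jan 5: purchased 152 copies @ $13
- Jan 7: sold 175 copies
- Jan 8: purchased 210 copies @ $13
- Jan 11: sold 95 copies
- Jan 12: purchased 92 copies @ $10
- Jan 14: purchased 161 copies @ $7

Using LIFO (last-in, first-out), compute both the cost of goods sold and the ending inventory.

COGS = $3,556; ending inventory = $5,372

Jan 7, 175 sold [LIFO — newest first]: 152 @ $13 + 23 @ $15 = $2,321
Jan 11, 95 sold [LIFO — newest first]: 95 @ $13 = $1,235
Total COGS = $2,321 + $1,235 = $3,556
Ending inventory: 122 @ $15 + 115 @ $13 + 92 @ $10 + 161 @ $7 = $5,372
Check: goods available $8,928 = COGS $3,556 + ending $5,372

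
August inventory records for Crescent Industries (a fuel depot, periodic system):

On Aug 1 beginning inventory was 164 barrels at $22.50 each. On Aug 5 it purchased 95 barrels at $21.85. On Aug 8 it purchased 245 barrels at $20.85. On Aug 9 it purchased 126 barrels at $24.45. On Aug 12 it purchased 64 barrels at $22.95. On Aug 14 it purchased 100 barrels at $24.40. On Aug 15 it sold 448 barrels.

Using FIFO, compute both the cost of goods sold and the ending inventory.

COGS = $9,706.40; ending inventory = $8,157.10

Aug 15, 448 sold [FIFO — oldest first]: 164 @ $22.50 + 95 @ $21.85 + 189 @ $20.85 = $9,706.40
Ending inventory: 56 @ $20.85 + 126 @ $24.45 + 64 @ $22.95 + 100 @ $24.40 = $8,157.10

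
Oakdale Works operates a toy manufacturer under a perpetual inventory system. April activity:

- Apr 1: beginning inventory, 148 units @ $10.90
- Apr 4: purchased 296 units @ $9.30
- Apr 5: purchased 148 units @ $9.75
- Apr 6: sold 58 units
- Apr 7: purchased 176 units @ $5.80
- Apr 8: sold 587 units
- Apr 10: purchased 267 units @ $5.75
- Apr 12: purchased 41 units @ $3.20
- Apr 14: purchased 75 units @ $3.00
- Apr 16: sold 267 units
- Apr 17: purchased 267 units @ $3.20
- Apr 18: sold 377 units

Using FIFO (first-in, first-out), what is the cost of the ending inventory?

Apr 6, 58 sold [FIFO — oldest first]: 58 @ $10.90 = $632.20
Apr 8, 587 sold [FIFO — oldest first]: 90 @ $10.90 + 296 @ $9.30 + 148 @ $9.75 + 53 @ $5.80 = $5,484.20
Apr 16, 267 sold [FIFO — oldest first]: 123 @ $5.80 + 144 @ $5.75 = $1,541.40
Apr 18, 377 sold [FIFO — oldest first]: 123 @ $5.75 + 41 @ $3.20 + 75 @ $3.00 + 138 @ $3.20 = $1,505.05
Total COGS = $632.20 + $5,484.20 + $1,541.40 + $1,505.05 = $9,162.85
Ending inventory: 129 @ $3.20 = $412.80
Check: goods available $9,575.65 = COGS $9,162.85 + ending $412.80

Ending inventory = $412.80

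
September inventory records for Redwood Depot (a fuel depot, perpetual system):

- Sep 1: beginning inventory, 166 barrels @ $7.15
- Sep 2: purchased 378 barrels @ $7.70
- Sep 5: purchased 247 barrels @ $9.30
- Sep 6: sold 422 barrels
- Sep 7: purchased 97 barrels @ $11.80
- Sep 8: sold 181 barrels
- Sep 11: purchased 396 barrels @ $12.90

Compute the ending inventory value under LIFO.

Ending inventory = $7,211.60

Sep 6, 422 sold [LIFO — newest first]: 247 @ $9.30 + 175 @ $7.70 = $3,644.60
Sep 8, 181 sold [LIFO — newest first]: 97 @ $11.80 + 84 @ $7.70 = $1,791.40
Total COGS = $3,644.60 + $1,791.40 = $5,436.00
Ending inventory: 166 @ $7.15 + 119 @ $7.70 + 396 @ $12.90 = $7,211.60
Check: goods available $12,647.60 = COGS $5,436.00 + ending $7,211.60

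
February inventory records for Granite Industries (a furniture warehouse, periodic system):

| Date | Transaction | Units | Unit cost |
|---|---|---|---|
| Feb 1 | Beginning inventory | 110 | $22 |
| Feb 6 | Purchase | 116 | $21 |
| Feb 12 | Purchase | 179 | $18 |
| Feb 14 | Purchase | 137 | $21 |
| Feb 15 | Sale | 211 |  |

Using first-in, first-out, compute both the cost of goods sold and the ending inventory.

Feb 15, 211 sold [FIFO — oldest first]: 110 @ $22 + 101 @ $21 = $4,541
Ending inventory: 15 @ $21 + 179 @ $18 + 137 @ $21 = $6,414

COGS = $4,541; ending inventory = $6,414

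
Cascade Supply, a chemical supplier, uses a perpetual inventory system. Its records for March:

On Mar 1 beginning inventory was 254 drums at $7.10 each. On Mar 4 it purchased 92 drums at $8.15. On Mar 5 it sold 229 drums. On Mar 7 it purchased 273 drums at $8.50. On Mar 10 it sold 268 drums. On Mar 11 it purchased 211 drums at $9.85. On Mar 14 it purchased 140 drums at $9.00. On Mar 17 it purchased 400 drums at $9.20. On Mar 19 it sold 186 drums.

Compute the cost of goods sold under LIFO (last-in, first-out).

Mar 5, 229 sold [LIFO — newest first]: 92 @ $8.15 + 137 @ $7.10 = $1,722.50
Mar 10, 268 sold [LIFO — newest first]: 268 @ $8.50 = $2,278.00
Mar 19, 186 sold [LIFO — newest first]: 186 @ $9.20 = $1,711.20
Total COGS = $1,722.50 + $2,278.00 + $1,711.20 = $5,711.70
Ending inventory: 117 @ $7.10 + 5 @ $8.50 + 211 @ $9.85 + 140 @ $9.00 + 214 @ $9.20 = $6,180.35

COGS = $5,711.70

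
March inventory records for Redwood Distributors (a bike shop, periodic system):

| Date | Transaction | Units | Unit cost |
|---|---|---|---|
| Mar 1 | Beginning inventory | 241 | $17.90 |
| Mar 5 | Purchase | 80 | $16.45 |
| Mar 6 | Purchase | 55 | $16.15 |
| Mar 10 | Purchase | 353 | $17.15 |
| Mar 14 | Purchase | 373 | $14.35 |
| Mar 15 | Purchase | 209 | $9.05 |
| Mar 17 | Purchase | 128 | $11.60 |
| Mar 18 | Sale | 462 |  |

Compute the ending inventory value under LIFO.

Ending inventory = $16,130.90

Mar 18, 462 sold [LIFO — newest first]: 128 @ $11.60 + 209 @ $9.05 + 125 @ $14.35 = $5,170.00
Ending inventory: 241 @ $17.90 + 80 @ $16.45 + 55 @ $16.15 + 353 @ $17.15 + 248 @ $14.35 = $16,130.90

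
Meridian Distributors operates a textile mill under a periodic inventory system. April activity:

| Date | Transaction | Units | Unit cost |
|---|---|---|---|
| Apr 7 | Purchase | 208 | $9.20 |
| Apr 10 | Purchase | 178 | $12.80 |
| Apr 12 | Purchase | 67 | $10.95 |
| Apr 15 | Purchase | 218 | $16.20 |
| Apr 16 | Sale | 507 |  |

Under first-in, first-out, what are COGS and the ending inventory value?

Apr 16, 507 sold [FIFO — oldest first]: 208 @ $9.20 + 178 @ $12.80 + 67 @ $10.95 + 54 @ $16.20 = $5,800.45
Ending inventory: 164 @ $16.20 = $2,656.80
Check: goods available $8,457.25 = COGS $5,800.45 + ending $2,656.80

COGS = $5,800.45; ending inventory = $2,656.80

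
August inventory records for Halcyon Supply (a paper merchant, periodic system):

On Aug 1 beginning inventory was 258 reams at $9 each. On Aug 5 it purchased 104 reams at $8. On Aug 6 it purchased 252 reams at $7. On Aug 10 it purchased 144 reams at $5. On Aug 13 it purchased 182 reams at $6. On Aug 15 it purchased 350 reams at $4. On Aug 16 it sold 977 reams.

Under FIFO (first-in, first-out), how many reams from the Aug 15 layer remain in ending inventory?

Aug 16, 977 sold [FIFO — oldest first]: 258 @ $9 + 104 @ $8 + 252 @ $7 + 144 @ $5 + 182 @ $6 + 37 @ $4 = $6,878
Ending inventory: 313 @ $4 = $1,252

313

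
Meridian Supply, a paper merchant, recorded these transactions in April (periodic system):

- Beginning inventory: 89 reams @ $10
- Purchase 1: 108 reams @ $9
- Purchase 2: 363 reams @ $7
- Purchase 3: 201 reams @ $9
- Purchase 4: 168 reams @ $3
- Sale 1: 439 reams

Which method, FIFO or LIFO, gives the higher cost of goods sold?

FIFO COGS: 89 @ $10 + 108 @ $9 + 242 @ $7 = $3,556
LIFO COGS: 168 @ $3 + 201 @ $9 + 70 @ $7 = $2,803

FIFO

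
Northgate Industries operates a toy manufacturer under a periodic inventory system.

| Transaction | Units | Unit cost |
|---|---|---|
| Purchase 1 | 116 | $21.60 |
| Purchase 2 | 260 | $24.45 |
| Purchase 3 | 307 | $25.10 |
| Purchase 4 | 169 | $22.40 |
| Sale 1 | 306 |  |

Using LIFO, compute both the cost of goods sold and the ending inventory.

Sale 1 (306) [LIFO — newest first]: 169 @ $22.40 + 137 @ $25.10 = $7,224.30
Ending inventory: 116 @ $21.60 + 260 @ $24.45 + 170 @ $25.10 = $13,129.60

COGS = $7,224.30; ending inventory = $13,129.60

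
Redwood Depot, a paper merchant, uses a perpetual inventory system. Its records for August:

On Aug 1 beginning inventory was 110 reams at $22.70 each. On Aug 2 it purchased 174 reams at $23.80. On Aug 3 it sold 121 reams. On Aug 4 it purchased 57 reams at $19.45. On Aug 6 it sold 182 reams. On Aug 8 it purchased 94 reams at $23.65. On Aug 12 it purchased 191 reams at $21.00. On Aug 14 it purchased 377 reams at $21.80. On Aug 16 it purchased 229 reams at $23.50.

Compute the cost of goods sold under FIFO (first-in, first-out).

COGS = $7,007.75

Aug 3, 121 sold [FIFO — oldest first]: 110 @ $22.70 + 11 @ $23.80 = $2,758.80
Aug 6, 182 sold [FIFO — oldest first]: 163 @ $23.80 + 19 @ $19.45 = $4,248.95
Total COGS = $2,758.80 + $4,248.95 = $7,007.75
Ending inventory: 38 @ $19.45 + 94 @ $23.65 + 191 @ $21.00 + 377 @ $21.80 + 229 @ $23.50 = $20,573.30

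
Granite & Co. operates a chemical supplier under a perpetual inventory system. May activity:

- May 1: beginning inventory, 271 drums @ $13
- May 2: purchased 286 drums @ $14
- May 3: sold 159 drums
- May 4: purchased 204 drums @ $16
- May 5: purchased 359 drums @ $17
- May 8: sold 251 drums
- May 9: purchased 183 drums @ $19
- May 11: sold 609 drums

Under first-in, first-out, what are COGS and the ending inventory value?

May 3, 159 sold [FIFO — oldest first]: 159 @ $13 = $2,067
May 8, 251 sold [FIFO — oldest first]: 112 @ $13 + 139 @ $14 = $3,402
May 11, 609 sold [FIFO — oldest first]: 147 @ $14 + 204 @ $16 + 258 @ $17 = $9,708
Total COGS = $2,067 + $3,402 + $9,708 = $15,177
Ending inventory: 101 @ $17 + 183 @ $19 = $5,194
Check: goods available $20,371 = COGS $15,177 + ending $5,194

COGS = $15,177; ending inventory = $5,194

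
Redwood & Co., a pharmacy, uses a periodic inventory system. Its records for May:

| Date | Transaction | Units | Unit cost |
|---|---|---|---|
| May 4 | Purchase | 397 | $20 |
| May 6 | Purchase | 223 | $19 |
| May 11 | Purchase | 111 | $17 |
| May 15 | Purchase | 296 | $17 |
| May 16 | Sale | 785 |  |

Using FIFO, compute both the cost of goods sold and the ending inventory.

May 16, 785 sold [FIFO — oldest first]: 397 @ $20 + 223 @ $19 + 111 @ $17 + 54 @ $17 = $14,982
Ending inventory: 242 @ $17 = $4,114

COGS = $14,982; ending inventory = $4,114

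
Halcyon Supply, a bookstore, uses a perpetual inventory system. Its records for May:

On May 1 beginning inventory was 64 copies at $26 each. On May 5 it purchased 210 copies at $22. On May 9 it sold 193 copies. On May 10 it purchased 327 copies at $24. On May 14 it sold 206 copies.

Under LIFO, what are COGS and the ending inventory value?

May 9, 193 sold [LIFO — newest first]: 193 @ $22 = $4,246
May 14, 206 sold [LIFO — newest first]: 206 @ $24 = $4,944
Total COGS = $4,246 + $4,944 = $9,190
Ending inventory: 64 @ $26 + 17 @ $22 + 121 @ $24 = $4,942

COGS = $9,190; ending inventory = $4,942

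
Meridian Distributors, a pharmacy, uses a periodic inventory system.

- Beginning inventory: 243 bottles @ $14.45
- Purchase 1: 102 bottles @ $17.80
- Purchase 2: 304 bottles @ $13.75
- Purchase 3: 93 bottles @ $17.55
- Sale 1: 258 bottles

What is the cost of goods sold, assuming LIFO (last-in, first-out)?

Sale 1 (258) [LIFO — newest first]: 93 @ $17.55 + 165 @ $13.75 = $3,900.90
Ending inventory: 243 @ $14.45 + 102 @ $17.80 + 139 @ $13.75 = $7,238.20

COGS = $3,900.90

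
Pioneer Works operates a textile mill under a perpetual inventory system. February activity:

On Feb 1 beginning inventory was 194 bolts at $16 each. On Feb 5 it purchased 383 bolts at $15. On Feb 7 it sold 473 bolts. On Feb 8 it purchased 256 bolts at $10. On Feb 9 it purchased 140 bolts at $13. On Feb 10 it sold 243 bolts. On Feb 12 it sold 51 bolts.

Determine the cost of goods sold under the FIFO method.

Feb 7, 473 sold [FIFO — oldest first]: 194 @ $16 + 279 @ $15 = $7,289
Feb 10, 243 sold [FIFO — oldest first]: 104 @ $15 + 139 @ $10 = $2,950
Feb 12, 51 sold [FIFO — oldest first]: 51 @ $10 = $510
Total COGS = $7,289 + $2,950 + $510 = $10,749
Ending inventory: 66 @ $10 + 140 @ $13 = $2,480
Check: goods available $13,229 = COGS $10,749 + ending $2,480

COGS = $10,749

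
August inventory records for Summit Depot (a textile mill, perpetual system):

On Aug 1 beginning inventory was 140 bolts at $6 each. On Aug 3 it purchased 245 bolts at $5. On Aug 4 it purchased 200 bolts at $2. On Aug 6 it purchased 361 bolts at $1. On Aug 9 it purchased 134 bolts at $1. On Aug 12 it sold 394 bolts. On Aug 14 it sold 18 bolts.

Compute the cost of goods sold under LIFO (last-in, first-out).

Aug 12, 394 sold [LIFO — newest first]: 134 @ $1 + 260 @ $1 = $394
Aug 14, 18 sold [LIFO — newest first]: 18 @ $1 = $18
Total COGS = $394 + $18 = $412
Ending inventory: 140 @ $6 + 245 @ $5 + 200 @ $2 + 83 @ $1 = $2,548
Check: goods available $2,960 = COGS $412 + ending $2,548

COGS = $412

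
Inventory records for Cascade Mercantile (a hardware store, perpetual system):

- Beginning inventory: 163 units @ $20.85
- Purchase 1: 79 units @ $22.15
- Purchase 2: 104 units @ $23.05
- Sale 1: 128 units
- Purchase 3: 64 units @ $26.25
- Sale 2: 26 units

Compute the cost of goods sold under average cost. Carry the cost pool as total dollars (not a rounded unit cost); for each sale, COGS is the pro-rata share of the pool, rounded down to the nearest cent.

After Beginning: 163 on hand, pool $3,398.55 (≈ $20.8500 each)
After Purchase 1: 242 on hand, pool $5,148.40 (≈ $21.2744 each)
After Purchase 2: 346 on hand, pool $7,545.60 (≈ $21.8081 each)
Sale 1, sell 128: 128/346 × $7,545.60 → $2,791.43
After Purchase 3: 282 on hand, pool $6,434.17 (≈ $22.8162 each)
Sale 2, sell 26: 26/282 × $6,434.17 → $593.22
Total COGS = $2,791.43 + $593.22 = $3,384.65
Ending inventory (cost pool remaining) = $5,840.95
Check: goods available $9,225.60 = COGS $3,384.65 + ending $5,840.95

COGS = $3,384.65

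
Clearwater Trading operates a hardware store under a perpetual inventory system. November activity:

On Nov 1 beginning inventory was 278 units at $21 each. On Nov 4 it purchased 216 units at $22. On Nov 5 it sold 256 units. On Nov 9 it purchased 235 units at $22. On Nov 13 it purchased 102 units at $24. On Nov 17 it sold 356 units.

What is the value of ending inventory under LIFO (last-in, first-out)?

Ending inventory = $4,599

Nov 5, 256 sold [LIFO — newest first]: 216 @ $22 + 40 @ $21 = $5,592
Nov 17, 356 sold [LIFO — newest first]: 102 @ $24 + 235 @ $22 + 19 @ $21 = $8,017
Total COGS = $5,592 + $8,017 = $13,609
Ending inventory: 219 @ $21 = $4,599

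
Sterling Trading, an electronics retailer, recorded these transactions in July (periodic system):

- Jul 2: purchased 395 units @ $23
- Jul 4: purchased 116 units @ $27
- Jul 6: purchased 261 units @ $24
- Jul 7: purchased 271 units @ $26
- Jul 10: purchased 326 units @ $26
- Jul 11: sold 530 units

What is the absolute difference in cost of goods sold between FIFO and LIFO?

$1,107

FIFO COGS: 395 @ $23 + 116 @ $27 + 19 @ $24 = $12,673
LIFO COGS: 326 @ $26 + 204 @ $26 = $13,780
Difference = |$12,673 − $13,780| = $1,107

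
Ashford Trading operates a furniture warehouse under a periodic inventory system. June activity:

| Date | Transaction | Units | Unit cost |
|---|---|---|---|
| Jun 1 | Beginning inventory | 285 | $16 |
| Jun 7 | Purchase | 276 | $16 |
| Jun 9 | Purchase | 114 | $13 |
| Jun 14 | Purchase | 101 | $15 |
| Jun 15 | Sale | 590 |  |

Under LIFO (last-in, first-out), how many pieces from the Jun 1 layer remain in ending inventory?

Jun 15, 590 sold [LIFO — newest first]: 101 @ $15 + 114 @ $13 + 276 @ $16 + 99 @ $16 = $8,997
Ending inventory: 186 @ $16 = $2,976

186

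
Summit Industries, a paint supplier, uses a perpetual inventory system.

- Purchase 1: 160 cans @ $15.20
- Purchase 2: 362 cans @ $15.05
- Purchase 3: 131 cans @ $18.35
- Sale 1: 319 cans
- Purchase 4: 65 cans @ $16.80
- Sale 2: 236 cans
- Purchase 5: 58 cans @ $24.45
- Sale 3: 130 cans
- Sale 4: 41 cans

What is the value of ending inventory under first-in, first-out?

Ending inventory = $1,222.50

Sale 1 (319) [FIFO — oldest first]: 160 @ $15.20 + 159 @ $15.05 = $4,824.95
Sale 2 (236) [FIFO — oldest first]: 203 @ $15.05 + 33 @ $18.35 = $3,660.70
Sale 3 (130) [FIFO — oldest first]: 98 @ $18.35 + 32 @ $16.80 = $2,335.90
Sale 4 (41) [FIFO — oldest first]: 33 @ $16.80 + 8 @ $24.45 = $750.00
Total COGS = $4,824.95 + $3,660.70 + $2,335.90 + $750.00 = $11,571.55
Ending inventory: 50 @ $24.45 = $1,222.50
Check: goods available $12,794.05 = COGS $11,571.55 + ending $1,222.50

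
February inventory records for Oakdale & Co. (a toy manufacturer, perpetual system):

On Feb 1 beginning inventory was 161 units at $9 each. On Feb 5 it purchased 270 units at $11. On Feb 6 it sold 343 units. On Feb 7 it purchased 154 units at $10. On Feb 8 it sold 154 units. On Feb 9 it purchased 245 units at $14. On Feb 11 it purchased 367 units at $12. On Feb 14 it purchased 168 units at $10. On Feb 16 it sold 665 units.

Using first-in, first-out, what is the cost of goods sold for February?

Feb 6, 343 sold [FIFO — oldest first]: 161 @ $9 + 182 @ $11 = $3,451
Feb 8, 154 sold [FIFO — oldest first]: 88 @ $11 + 66 @ $10 = $1,628
Feb 16, 665 sold [FIFO — oldest first]: 88 @ $10 + 245 @ $14 + 332 @ $12 = $8,294
Total COGS = $3,451 + $1,628 + $8,294 = $13,373
Ending inventory: 35 @ $12 + 168 @ $10 = $2,100
Check: goods available $15,473 = COGS $13,373 + ending $2,100

COGS = $13,373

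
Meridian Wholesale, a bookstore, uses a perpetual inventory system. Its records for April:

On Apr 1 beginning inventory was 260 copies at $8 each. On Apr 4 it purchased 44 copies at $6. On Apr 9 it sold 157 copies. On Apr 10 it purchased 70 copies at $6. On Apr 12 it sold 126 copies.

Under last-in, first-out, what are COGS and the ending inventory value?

Apr 9, 157 sold [LIFO — newest first]: 44 @ $6 + 113 @ $8 = $1,168
Apr 12, 126 sold [LIFO — newest first]: 70 @ $6 + 56 @ $8 = $868
Total COGS = $1,168 + $868 = $2,036
Ending inventory: 91 @ $8 = $728

COGS = $2,036; ending inventory = $728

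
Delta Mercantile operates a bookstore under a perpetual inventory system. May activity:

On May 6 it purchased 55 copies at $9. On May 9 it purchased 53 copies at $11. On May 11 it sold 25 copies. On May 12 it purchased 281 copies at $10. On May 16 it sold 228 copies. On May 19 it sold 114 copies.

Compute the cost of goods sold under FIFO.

May 11, 25 sold [FIFO — oldest first]: 25 @ $9 = $225
May 16, 228 sold [FIFO — oldest first]: 30 @ $9 + 53 @ $11 + 145 @ $10 = $2,303
May 19, 114 sold [FIFO — oldest first]: 114 @ $10 = $1,140
Total COGS = $225 + $2,303 + $1,140 = $3,668
Ending inventory: 22 @ $10 = $220
Check: goods available $3,888 = COGS $3,668 + ending $220

COGS = $3,668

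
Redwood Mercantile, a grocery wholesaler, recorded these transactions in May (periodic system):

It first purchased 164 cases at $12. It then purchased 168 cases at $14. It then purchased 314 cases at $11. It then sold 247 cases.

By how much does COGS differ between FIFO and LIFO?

FIFO COGS: 164 @ $12 + 83 @ $14 = $3,130
LIFO COGS: 247 @ $11 = $2,717
Difference = |$3,130 − $2,717| = $413

$413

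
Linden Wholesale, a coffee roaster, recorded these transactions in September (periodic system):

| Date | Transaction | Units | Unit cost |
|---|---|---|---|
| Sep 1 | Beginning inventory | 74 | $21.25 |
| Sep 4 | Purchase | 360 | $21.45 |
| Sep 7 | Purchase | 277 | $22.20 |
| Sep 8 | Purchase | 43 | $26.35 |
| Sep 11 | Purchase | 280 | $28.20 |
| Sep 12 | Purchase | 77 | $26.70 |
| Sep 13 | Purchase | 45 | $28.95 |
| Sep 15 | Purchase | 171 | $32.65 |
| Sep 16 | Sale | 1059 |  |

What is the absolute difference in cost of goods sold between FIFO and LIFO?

FIFO COGS: 74 @ $21.25 + 360 @ $21.45 + 277 @ $22.20 + 43 @ $26.35 + 280 @ $28.20 + 25 @ $26.70 = $25,140.45
LIFO COGS: 171 @ $32.65 + 45 @ $28.95 + 77 @ $26.70 + 280 @ $28.20 + 43 @ $26.35 + 277 @ $22.20 + 166 @ $21.45 = $27,680.95
Difference = |$25,140.45 − $27,680.95| = $2,540.50

$2,540.50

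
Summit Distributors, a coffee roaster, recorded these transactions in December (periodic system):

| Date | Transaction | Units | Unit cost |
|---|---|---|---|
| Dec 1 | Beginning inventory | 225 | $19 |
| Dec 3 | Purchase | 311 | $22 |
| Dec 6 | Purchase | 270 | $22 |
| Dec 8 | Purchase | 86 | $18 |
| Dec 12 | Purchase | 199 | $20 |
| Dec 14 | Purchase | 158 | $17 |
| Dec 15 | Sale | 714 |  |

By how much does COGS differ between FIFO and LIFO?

FIFO COGS: 225 @ $19 + 311 @ $22 + 178 @ $22 = $15,033
LIFO COGS: 158 @ $17 + 199 @ $20 + 86 @ $18 + 270 @ $22 + 1 @ $22 = $14,176
Difference = |$15,033 − $14,176| = $857

$857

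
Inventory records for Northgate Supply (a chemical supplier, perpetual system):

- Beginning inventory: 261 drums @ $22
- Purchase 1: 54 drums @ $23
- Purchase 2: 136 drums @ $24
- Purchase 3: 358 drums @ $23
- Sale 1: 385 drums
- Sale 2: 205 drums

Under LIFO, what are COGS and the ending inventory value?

COGS = $13,664; ending inventory = $4,818

Sale 1 (385) [LIFO — newest first]: 358 @ $23 + 27 @ $24 = $8,882
Sale 2 (205) [LIFO — newest first]: 109 @ $24 + 54 @ $23 + 42 @ $22 = $4,782
Total COGS = $8,882 + $4,782 = $13,664
Ending inventory: 219 @ $22 = $4,818
Check: goods available $18,482 = COGS $13,664 + ending $4,818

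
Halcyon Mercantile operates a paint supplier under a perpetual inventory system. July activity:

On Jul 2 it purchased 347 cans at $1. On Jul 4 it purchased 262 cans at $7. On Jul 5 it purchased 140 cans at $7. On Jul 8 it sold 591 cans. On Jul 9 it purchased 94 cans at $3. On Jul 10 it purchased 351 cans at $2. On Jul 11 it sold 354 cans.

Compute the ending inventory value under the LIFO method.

Ending inventory = $431

Jul 8, 591 sold [LIFO — newest first]: 140 @ $7 + 262 @ $7 + 189 @ $1 = $3,003
Jul 11, 354 sold [LIFO — newest first]: 351 @ $2 + 3 @ $3 = $711
Total COGS = $3,003 + $711 = $3,714
Ending inventory: 158 @ $1 + 91 @ $3 = $431
Check: goods available $4,145 = COGS $3,714 + ending $431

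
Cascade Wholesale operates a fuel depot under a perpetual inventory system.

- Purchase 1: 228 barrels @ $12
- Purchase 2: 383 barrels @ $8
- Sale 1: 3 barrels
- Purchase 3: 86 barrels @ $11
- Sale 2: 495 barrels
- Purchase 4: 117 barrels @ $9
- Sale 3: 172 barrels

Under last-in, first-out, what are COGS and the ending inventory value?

Sale 1 (3) [LIFO — newest first]: 3 @ $8 = $24
Sale 2 (495) [LIFO — newest first]: 86 @ $11 + 380 @ $8 + 29 @ $12 = $4,334
Sale 3 (172) [LIFO — newest first]: 117 @ $9 + 55 @ $12 = $1,713
Total COGS = $24 + $4,334 + $1,713 = $6,071
Ending inventory: 144 @ $12 = $1,728

COGS = $6,071; ending inventory = $1,728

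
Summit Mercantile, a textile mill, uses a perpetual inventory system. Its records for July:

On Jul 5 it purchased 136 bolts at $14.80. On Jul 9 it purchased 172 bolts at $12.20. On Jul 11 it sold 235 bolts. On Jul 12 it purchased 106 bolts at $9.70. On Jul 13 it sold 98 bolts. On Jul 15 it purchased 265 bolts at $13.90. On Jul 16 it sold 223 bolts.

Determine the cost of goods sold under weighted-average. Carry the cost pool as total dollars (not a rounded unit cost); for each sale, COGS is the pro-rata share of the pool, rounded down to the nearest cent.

COGS = $7,191.29

After Jul 5: 136 on hand, pool $2,012.80 (≈ $14.8000 each)
After Jul 9: 308 on hand, pool $4,111.20 (≈ $13.3481 each)
Jul 11, sell 235: 235/308 × $4,111.20 → $3,136.79
After Jul 12: 179 on hand, pool $2,002.61 (≈ $11.1878 each)
Jul 13, sell 98: 98/179 × $2,002.61 → $1,096.40
After Jul 15: 346 on hand, pool $4,589.71 (≈ $13.2651 each)
Jul 16, sell 223: 223/346 × $4,589.71 → $2,958.10
Total COGS = $3,136.79 + $1,096.40 + $2,958.10 = $7,191.29
Ending inventory (cost pool remaining) = $1,631.61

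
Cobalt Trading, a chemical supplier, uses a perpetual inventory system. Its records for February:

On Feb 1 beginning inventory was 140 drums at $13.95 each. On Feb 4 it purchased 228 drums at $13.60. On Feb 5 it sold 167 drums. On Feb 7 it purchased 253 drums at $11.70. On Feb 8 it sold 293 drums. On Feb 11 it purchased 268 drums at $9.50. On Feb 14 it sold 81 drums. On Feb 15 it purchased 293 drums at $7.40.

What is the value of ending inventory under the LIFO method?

Ending inventory = $6,183.30

Feb 5, 167 sold [LIFO — newest first]: 167 @ $13.60 = $2,271.20
Feb 8, 293 sold [LIFO — newest first]: 253 @ $11.70 + 40 @ $13.60 = $3,504.10
Feb 14, 81 sold [LIFO — newest first]: 81 @ $9.50 = $769.50
Total COGS = $2,271.20 + $3,504.10 + $769.50 = $6,544.80
Ending inventory: 140 @ $13.95 + 21 @ $13.60 + 187 @ $9.50 + 293 @ $7.40 = $6,183.30
Check: goods available $12,728.10 = COGS $6,544.80 + ending $6,183.30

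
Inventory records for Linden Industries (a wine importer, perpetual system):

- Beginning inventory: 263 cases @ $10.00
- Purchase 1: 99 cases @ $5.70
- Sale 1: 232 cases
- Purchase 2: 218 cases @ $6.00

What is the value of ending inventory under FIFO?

Ending inventory = $2,182.30

Sale 1 (232) [FIFO — oldest first]: 232 @ $10.00 = $2,320.00
Ending inventory: 31 @ $10.00 + 99 @ $5.70 + 218 @ $6.00 = $2,182.30
Check: goods available $4,502.30 = COGS $2,320.00 + ending $2,182.30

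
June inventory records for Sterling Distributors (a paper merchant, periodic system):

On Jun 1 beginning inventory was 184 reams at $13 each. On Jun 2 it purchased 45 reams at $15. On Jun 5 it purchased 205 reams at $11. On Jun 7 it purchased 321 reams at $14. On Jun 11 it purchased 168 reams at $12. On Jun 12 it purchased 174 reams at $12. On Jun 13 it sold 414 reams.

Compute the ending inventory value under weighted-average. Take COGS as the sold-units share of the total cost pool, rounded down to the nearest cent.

Ending inventory = $8,666.70

Jun 13, sell 414: 414/1097 × $13,920.00 → $5,253.30
Ending inventory (cost pool remaining) = $8,666.70
Check: goods available $13,920.00 = COGS $5,253.30 + ending $8,666.70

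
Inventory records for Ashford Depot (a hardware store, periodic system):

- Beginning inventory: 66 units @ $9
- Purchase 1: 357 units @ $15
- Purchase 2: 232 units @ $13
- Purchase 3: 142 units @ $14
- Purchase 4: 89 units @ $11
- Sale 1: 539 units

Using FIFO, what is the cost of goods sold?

Sale 1 (539) [FIFO — oldest first]: 66 @ $9 + 357 @ $15 + 116 @ $13 = $7,457
Ending inventory: 116 @ $13 + 142 @ $14 + 89 @ $11 = $4,475

COGS = $7,457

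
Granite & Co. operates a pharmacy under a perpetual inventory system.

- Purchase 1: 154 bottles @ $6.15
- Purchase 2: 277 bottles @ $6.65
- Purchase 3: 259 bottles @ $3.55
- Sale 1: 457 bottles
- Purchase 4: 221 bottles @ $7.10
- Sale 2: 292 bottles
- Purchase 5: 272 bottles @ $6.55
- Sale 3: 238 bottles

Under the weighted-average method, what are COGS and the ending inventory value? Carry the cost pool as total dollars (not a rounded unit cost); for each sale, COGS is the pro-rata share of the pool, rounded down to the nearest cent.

COGS = $5,800.03; ending inventory = $1,259.27

After Purchase 1: 154 on hand, pool $947.10 (≈ $6.1500 each)
After Purchase 2: 431 on hand, pool $2,789.15 (≈ $6.4713 each)
After Purchase 3: 690 on hand, pool $3,708.60 (≈ $5.3748 each)
Sale 1, sell 457: 457/690 × $3,708.60 → $2,456.27
After Purchase 4: 454 on hand, pool $2,821.43 (≈ $6.2146 each)
Sale 2, sell 292: 292/454 × $2,821.43 → $1,814.66
After Purchase 5: 434 on hand, pool $2,788.37 (≈ $6.4248 each)
Sale 3, sell 238: 238/434 × $2,788.37 → $1,529.10
Total COGS = $2,456.27 + $1,814.66 + $1,529.10 = $5,800.03
Ending inventory (cost pool remaining) = $1,259.27
Check: goods available $7,059.30 = COGS $5,800.03 + ending $1,259.27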